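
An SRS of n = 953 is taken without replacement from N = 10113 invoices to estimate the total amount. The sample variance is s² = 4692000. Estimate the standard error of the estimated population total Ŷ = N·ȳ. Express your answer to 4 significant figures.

Var(Ŷ) = N²·Var(ȳ) = N²·(1 − n/N)·s²/n.
f = 953/10113 = 0.09423514; Var(ȳ) = 0.90576486·4692000/953 = 4459.4425.
Var(Ŷ) = 10113² · 4459.4425 = 4.5607953 × 10^11.
SE(Ŷ) = √(4.5607953 × 10^11) = 675300.

675300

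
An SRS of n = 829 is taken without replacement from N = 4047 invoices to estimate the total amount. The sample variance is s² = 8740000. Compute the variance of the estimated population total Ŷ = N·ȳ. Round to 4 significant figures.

Var(Ŷ) = N²·Var(ȳ) = N²·(1 − n/N)·s²/n.
f = 829/4047 = 0.20484309; Var(ȳ) = 0.79515691·8740000/829 = 8383.1983.
Var(Ŷ) = 4047² · 8383.1983 = 1.3730177 × 10^11.

1.373 × 10^11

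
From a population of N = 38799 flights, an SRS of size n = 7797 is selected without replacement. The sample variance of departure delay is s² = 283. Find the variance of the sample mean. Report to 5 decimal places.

0.02900

Under SRS without replacement, Var(ȳ) = (1 − f)·s²/n with f = n/N = 7797/38799 = 0.20095879.
Var(ȳ) = (1 − 0.20095879)·283/7797 = 0.79904121·0.036296011 = 0.029002009.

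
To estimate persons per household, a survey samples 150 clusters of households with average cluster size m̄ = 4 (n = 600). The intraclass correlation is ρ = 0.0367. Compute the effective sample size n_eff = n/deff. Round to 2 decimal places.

540.49

deff = 1 + (4 − 1)·0.0367 = 1 + 0.1101 = 1.1101.
n_eff = 600 / 1.1101 = 540.49.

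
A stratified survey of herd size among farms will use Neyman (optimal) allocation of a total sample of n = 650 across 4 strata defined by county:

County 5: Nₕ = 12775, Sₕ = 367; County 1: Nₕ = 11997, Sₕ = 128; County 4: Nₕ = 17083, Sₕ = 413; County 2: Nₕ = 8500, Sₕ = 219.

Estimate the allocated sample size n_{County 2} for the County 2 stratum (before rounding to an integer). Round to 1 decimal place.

79.9

Neyman allocation: nₕ = n·NₕSₕ / Σⱼ NⱼSⱼ.
Σ NⱼSⱼ = 12775·367 + 11997·128 + 17083·413 + 8500·219 = 1.514082 × 10^7.
n_{County 2} = 650·8500·219 / (1.514082 × 10^7) = 79.9.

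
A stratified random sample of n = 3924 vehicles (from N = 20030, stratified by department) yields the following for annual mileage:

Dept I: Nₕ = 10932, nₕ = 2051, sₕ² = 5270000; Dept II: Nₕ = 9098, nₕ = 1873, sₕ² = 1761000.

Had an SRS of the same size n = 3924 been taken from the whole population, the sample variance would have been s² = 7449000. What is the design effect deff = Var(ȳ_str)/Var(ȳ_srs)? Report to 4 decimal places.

0.5083

Var(ȳ_str) = Σ Wₕ²(1−fₕ)sₕ²/nₕ with Wₕ = Nₕ/20030:
  Dept I: (10932/20030)²·(1−2051/10932)·5270000/2051 = 621.79117
  Dept II: (9098/20030)²·(1−1873/9098)·1761000/1873 = 154.04353
  → Var(ȳ_str) = 775.8347.
Var(ȳ_srs) = (1 − 3924/20030)·7449000/3924 = 1526.4259.
deff = 775.8347 / 1526.4259 = 0.5083.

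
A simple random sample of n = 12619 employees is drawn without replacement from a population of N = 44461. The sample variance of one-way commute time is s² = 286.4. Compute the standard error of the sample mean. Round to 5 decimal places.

0.12749

Under SRS without replacement, Var(ȳ) = (1 − f)·s²/n with f = n/N = 12619/44461 = 0.28382178.
Var(ȳ) = (1 − 0.28382178)·286.4/12619 = 0.71617822·0.022695935 = 0.016254334.
SE(ȳ) = √(0.016254334) = 0.12749.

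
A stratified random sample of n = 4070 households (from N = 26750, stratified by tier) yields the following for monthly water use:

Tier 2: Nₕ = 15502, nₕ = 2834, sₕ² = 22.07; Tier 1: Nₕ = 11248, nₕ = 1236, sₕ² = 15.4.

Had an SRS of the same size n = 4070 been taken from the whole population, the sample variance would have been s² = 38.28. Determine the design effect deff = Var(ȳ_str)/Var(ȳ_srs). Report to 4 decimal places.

Var(ȳ_str) = Σ Wₕ²(1−fₕ)sₕ²/nₕ with Wₕ = Nₕ/26750:
  Tier 2: (15502/26750)²·(1−2834/15502)·22.07/2834 = 0.0021372272
  Tier 1: (11248/26750)²·(1−1236/11248)·15.4/1236 = 0.0019608791
  → Var(ȳ_str) = 0.0040981063.
Var(ȳ_srs) = (1 − 4070/26750)·38.28/4070 = 0.0079743774.
deff = 0.0040981063 / 0.0079743774 = 0.5139.

0.5139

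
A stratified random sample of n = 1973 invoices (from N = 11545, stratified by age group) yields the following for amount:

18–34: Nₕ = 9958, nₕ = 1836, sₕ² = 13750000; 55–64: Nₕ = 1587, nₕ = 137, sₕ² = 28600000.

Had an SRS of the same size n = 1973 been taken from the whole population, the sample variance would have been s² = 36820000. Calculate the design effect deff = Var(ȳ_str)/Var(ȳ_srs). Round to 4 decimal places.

0.5266

Var(ȳ_str) = Σ Wₕ²(1−fₕ)sₕ²/nₕ with Wₕ = Nₕ/11545:
  18–34: (9958/11545)²·(1−1836/9958)·13750000/1836 = 4544.4074
  55–64: (1587/11545)²·(1−137/1587)·28600000/137 = 3604.1472
  → Var(ȳ_str) = 8148.5546.
Var(ȳ_srs) = (1 − 1973/11545)·36820000/1973 = 15472.677.
deff = 8148.5546 / 15472.677 = 0.5266.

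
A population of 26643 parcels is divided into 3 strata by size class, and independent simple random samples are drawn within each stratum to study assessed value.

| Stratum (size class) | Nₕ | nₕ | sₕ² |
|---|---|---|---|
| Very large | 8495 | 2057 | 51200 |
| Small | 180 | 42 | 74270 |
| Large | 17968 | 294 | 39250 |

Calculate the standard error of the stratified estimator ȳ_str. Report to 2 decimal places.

7.86

Var(ȳ_str) = Σₕ Wₕ²(1 − fₕ)sₕ²/nₕ with Wₕ = Nₕ/N, N = 26643.
Very large: Wₕ = 0.31884548; term = 0.31884548²·(1 − 0.24214244)·51200/2057 = 1.9177137.
Small: Wₕ = 0.00675600; term = 0.00675600²·(1 − 0.23333333)·74270/42 = 0.061879882.
Large: Wₕ = 0.67439853; term = 0.67439853²·(1 − 0.01636242)·39250/294 = 59.725621.
Sum = 61.705215.
SE = √(61.705215) = 7.86.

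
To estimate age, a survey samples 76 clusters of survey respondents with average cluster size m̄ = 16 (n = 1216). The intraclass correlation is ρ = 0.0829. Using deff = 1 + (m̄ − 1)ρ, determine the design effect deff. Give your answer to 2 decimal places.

2.24

deff = 1 + (16 − 1)·0.0829 = 1 + 1.2435 = 2.2435.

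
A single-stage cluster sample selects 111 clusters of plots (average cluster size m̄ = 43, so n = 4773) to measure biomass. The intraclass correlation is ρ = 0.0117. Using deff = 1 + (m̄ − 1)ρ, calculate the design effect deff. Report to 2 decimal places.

deff = 1 + (43 − 1)·0.0117 = 1 + 0.4914 = 1.4914.

1.49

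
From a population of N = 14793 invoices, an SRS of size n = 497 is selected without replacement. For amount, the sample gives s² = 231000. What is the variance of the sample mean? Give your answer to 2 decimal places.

449.17

Under SRS without replacement, Var(ȳ) = (1 − f)·s²/n with f = n/N = 497/14793 = 0.03359697.
Var(ȳ) = (1 − 0.03359697)·231000/497 = 0.96640303·464.78873 = 449.17324.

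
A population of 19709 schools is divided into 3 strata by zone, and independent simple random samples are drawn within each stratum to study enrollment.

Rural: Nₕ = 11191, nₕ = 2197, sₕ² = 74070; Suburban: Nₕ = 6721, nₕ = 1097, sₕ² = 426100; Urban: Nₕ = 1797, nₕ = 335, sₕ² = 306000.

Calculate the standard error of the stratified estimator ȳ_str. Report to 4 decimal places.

Var(ȳ_str) = Σₕ Wₕ²(1 − fₕ)sₕ²/nₕ with Wₕ = Nₕ/N, N = 19709.
Rural: Wₕ = 0.56781166; term = 0.56781166²·(1 − 0.19631847)·74070/2197 = 8.7358444.
Suburban: Wₕ = 0.34101172; term = 0.34101172²·(1 − 0.16321976)·426100/1097 = 37.796792.
Urban: Wₕ = 0.09117662; term = 0.09117662²·(1 − 0.18642181)·306000/335 = 6.1779287.
Sum = 52.710565.
SE = √(52.710565) = 7.2602.

7.2602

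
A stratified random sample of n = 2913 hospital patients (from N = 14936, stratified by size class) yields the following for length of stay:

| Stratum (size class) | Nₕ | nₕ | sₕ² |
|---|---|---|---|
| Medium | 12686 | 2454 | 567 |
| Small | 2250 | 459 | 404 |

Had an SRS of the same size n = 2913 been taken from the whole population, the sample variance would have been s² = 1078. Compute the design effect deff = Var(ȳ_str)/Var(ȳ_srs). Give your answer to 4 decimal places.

Var(ȳ_str) = Σ Wₕ²(1−fₕ)sₕ²/nₕ with Wₕ = Nₕ/14936:
  Medium: (12686/14936)²·(1−2454/12686)·567/2454 = 0.13443896
  Small: (2250/14936)²·(1−459/2250)·404/459 = 0.015899306
  → Var(ȳ_str) = 0.15033827.
Var(ȳ_srs) = (1 − 2913/14936)·1078/2913 = 0.29789061.
deff = 0.15033827 / 0.29789061 = 0.5047.

0.5047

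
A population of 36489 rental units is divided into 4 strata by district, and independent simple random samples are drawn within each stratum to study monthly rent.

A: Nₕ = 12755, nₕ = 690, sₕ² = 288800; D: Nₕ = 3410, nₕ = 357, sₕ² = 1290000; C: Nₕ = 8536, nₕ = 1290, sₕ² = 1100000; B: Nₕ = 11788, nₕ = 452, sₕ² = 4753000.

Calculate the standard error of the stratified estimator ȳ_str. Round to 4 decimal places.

Var(ȳ_str) = Σₕ Wₕ²(1 − fₕ)sₕ²/nₕ with Wₕ = Nₕ/N, N = 36489.
A: Wₕ = 0.34955740; term = 0.34955740²·(1 − 0.05409643)·288800/690 = 48.376224.
D: Wₕ = 0.09345282; term = 0.09345282²·(1 − 0.10469208)·1290000/357 = 28.253923.
C: Wₕ = 0.23393351; term = 0.23393351²·(1 − 0.15112465)·1100000/1290 = 39.612458.
B: Wₕ = 0.32305626; term = 0.32305626²·(1 − 0.03834408)·4753000/452 = 1055.3716.
Sum = 1171.6142.
SE = √(1171.6142) = 34.2289.

34.2289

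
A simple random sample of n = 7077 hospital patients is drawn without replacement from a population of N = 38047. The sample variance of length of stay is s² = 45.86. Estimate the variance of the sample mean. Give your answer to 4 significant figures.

0.005275

Under SRS without replacement, Var(ȳ) = (1 − f)·s²/n with f = n/N = 7077/38047 = 0.18600678.
Var(ȳ) = (1 − 0.18600678)·45.86/7077 = 0.81399322·0.006480147 = 0.0052747957.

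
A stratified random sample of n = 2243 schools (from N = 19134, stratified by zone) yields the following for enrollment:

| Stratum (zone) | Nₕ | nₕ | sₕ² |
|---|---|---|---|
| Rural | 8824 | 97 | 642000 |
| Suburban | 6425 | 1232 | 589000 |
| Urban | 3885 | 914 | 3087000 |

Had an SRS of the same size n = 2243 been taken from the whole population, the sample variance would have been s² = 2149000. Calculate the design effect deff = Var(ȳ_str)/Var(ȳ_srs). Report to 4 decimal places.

Var(ȳ_str) = Σ Wₕ²(1−fₕ)sₕ²/nₕ with Wₕ = Nₕ/19134:
  Rural: (8824/19134)²·(1−97/8824)·642000/97 = 1392.1378
  Suburban: (6425/19134)²·(1−1232/6425)·589000/1232 = 43.569693
  Urban: (3885/19134)²·(1−914/3885)·3087000/914 = 106.48111
  → Var(ȳ_str) = 1542.1886.
Var(ȳ_srs) = (1 − 2243/19134)·2149000/2243 = 845.77868.
deff = 1542.1886 / 845.77868 = 1.8234.

1.8234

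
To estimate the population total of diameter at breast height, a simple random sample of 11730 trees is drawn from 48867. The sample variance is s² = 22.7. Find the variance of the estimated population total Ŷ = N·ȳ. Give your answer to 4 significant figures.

Var(Ŷ) = N²·Var(ȳ) = N²·(1 − n/N)·s²/n.
f = 11730/48867 = 0.24003929; Var(ȳ) = 0.75996071·22.7/11730 = 0.0014706827.
Var(Ŷ) = 48867² · 0.0014706827 = 3.5119663 × 10^6.

3.512 × 10^6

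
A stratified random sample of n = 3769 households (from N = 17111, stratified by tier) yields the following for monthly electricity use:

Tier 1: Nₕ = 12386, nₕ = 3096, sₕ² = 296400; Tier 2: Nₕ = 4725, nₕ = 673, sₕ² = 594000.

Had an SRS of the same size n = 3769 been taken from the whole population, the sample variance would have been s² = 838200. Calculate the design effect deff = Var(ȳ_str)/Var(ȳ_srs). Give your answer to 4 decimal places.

0.5498

Var(ȳ_str) = Σ Wₕ²(1−fₕ)sₕ²/nₕ with Wₕ = Nₕ/17111:
  Tier 1: (12386/17111)²·(1−3096/12386)·296400/3096 = 37.624718
  Tier 2: (4725/17111)²·(1−673/4725)·594000/673 = 57.715418
  → Var(ȳ_str) = 95.340136.
Var(ȳ_srs) = (1 − 3769/17111)·838200/3769 = 173.40718.
deff = 95.340136 / 173.40718 = 0.5498.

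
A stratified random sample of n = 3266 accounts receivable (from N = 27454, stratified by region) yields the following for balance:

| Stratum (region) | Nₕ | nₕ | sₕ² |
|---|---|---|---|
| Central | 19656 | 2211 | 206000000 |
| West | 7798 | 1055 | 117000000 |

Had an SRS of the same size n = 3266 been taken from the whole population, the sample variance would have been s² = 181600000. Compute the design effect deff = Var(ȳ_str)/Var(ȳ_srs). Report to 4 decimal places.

1.0232

Var(ȳ_str) = Σ Wₕ²(1−fₕ)sₕ²/nₕ with Wₕ = Nₕ/27454:
  Central: (19656/27454)²·(1−2211/19656)·206000000/2211 = 42387.064
  West: (7798/27454)²·(1−1055/7798)·117000000/1055 = 7736.7495
  → Var(ȳ_str) = 50123.814.
Var(ȳ_srs) = (1 − 3266/27454)·181600000/3266 = 48988.483.
deff = 50123.814 / 48988.483 = 1.0232.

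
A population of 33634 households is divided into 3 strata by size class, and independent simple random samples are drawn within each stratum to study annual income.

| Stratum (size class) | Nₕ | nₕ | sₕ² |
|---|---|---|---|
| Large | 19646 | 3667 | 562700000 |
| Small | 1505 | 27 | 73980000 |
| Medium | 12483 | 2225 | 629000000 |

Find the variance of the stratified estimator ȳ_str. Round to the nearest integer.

79970

Var(ȳ_str) = Σₕ Wₕ²(1 − fₕ)sₕ²/nₕ with Wₕ = Nₕ/N, N = 33634.
Large: Wₕ = 0.58411132; term = 0.58411132²·(1 − 0.18665377)·562700000/3667 = 42582.652.
Small: Wₕ = 0.04474639; term = 0.04474639²·(1 − 0.01794020)·73980000/27 = 5387.7131.
Medium: Wₕ = 0.37114230; term = 0.37114230²·(1 − 0.17824241)·629000000/2225 = 31999.652.
Sum = 79970.017.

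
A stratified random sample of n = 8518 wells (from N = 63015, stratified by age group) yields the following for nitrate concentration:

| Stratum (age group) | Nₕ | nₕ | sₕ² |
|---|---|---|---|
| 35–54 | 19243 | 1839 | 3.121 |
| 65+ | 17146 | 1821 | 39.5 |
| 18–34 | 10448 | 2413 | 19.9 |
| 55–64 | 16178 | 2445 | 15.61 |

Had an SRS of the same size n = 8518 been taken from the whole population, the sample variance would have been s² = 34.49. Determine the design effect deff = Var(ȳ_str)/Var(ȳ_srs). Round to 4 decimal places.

Var(ȳ_str) = Σ Wₕ²(1−fₕ)sₕ²/nₕ with Wₕ = Nₕ/63015:
  35–54: (19243/63015)²·(1−1839/19243)·3.121/1839 = 1.4313506 × 10^-4
  65+: (17146/63015)²·(1−1821/17146)·39.5/1821 = 0.0014353657
  18–34: (10448/63015)²·(1−2413/10448)·19.9/2413 = 1.7435199 × 10^-4
  55–64: (16178/63015)²·(1−2445/16178)·15.61/2445 = 3.572123 × 10^-4
  → Var(ȳ_str) = 0.0021100651.
Var(ȳ_srs) = (1 − 8518/63015)·34.49/8518 = 0.0035017426.
deff = 0.0021100651 / 0.0035017426 = 0.6026.

0.6026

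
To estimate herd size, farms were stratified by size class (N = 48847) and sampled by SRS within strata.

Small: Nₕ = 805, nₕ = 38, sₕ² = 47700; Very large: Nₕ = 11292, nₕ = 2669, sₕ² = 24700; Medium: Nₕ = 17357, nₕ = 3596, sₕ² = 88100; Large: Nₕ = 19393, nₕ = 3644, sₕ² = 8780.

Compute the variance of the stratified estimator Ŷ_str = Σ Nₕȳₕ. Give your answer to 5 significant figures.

8.2637 × 10^9

Var(Ŷ_str) = Σₕ Nₕ²(1 − fₕ)sₕ²/nₕ.
Small: 805²·(1 − 38/805)·47700/38 = 7.7504341 × 10^8.
Very large: 11292²·(1 − 2669/11292)·24700/2669 = 9.0110964 × 10^8.
Medium: 17357²·(1 − 3596/17357)·88100/3596 = 5.8516842 × 10^9.
Large: 19393²·(1 − 3644/19393)·8780/3644 = 7.3589208 × 10^8.
Sum = 8.2637293 × 10^9.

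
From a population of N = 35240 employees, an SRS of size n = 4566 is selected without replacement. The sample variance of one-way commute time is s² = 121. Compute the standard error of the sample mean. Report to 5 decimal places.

0.15188

Under SRS without replacement, Var(ȳ) = (1 − f)·s²/n with f = n/N = 4566/35240 = 0.12956867.
Var(ȳ) = (1 − 0.12956867)·121/4566 = 0.87043133·0.026500219 = 0.023066621.
SE(ȳ) = √(0.023066621) = 0.15188.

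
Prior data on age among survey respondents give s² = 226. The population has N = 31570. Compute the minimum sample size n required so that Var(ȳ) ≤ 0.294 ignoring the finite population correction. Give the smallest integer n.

769

Without fpc, n₀ = s²/D = 226/0.294 = 768.7075.
Rounding up, n = 769.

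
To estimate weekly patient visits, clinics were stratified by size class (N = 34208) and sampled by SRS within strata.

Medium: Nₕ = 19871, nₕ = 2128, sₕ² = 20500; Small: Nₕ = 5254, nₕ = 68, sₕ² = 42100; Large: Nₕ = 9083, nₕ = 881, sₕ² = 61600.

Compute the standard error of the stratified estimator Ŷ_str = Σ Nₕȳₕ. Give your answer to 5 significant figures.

Var(Ŷ_str) = Σₕ Nₕ²(1 − fₕ)sₕ²/nₕ.
Medium: 19871²·(1 − 2128/19871)·20500/2128 = 3.3964796 × 10^9.
Small: 5254²·(1 − 68/5254)·42100/68 = 1.686925 × 10^10.
Large: 9083²·(1 − 881/9083)·61600/881 = 5.2089943 × 10^9.
Sum = 2.5474724 × 10^10.
SE = √(2.5474724 × 10^10) = 159610.

159610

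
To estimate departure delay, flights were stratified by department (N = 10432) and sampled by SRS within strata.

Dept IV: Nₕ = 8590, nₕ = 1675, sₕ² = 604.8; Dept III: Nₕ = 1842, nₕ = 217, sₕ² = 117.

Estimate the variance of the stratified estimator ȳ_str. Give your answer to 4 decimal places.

0.2119

Var(ȳ_str) = Σₕ Wₕ²(1 − fₕ)sₕ²/nₕ with Wₕ = Nₕ/N, N = 10432.
Dept IV: Wₕ = 0.82342791; term = 0.82342791²·(1 − 0.19499418)·604.8/1675 = 0.19708209.
Dept III: Wₕ = 0.17657209; term = 0.17657209²·(1 − 0.11780673)·117/217 = 0.014829755.
Sum = 0.21191185.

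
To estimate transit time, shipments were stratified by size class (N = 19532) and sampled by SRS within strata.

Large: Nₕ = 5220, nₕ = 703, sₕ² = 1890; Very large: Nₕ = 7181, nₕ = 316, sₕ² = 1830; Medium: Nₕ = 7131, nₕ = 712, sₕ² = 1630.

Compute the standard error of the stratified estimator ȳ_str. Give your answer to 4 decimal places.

Var(ȳ_str) = Σₕ Wₕ²(1 − fₕ)sₕ²/nₕ with Wₕ = Nₕ/N, N = 19532.
Large: Wₕ = 0.26725374; term = 0.26725374²·(1 − 0.13467433)·1890/703 = 0.16616274.
Very large: Wₕ = 0.36765308; term = 0.36765308²·(1 − 0.04400501)·1830/316 = 0.74833498.
Medium: Wₕ = 0.36509318; term = 0.36509318²·(1 − 0.09984574)·1630/712 = 0.27468313.
Sum = 1.1891809.
SE = √(1.1891809) = 1.0905.

1.0905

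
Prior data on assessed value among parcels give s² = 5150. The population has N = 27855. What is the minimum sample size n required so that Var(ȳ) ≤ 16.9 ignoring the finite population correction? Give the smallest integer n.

Without fpc, n₀ = s²/D = 5150/16.9 = 304.7337.
Rounding up, n = 305.

305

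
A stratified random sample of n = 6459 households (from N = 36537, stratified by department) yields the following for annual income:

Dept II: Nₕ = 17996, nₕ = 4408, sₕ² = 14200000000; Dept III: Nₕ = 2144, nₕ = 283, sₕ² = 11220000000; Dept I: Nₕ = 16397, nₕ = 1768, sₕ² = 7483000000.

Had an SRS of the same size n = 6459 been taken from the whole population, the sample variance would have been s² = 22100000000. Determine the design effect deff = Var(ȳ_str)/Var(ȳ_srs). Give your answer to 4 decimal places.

Var(ȳ_str) = Σ Wₕ²(1−fₕ)sₕ²/nₕ with Wₕ = Nₕ/36537:
  Dept II: (17996/36537)²·(1−4408/17996)·14200000000/4408 = 590082.2
  Dept III: (2144/36537)²·(1−283/2144)·11220000000/283 = 118498.21
  Dept I: (16397/36537)²·(1−1768/16397)·7483000000/1768 = 760513.19
  → Var(ȳ_str) = 1.4690936 × 10^6.
Var(ȳ_srs) = (1 − 6459/36537)·22100000000/6459 = 2.816716 × 10^6.
deff = (1.4690936 × 10^6) / (2.816716 × 10^6) = 0.5216.

0.5216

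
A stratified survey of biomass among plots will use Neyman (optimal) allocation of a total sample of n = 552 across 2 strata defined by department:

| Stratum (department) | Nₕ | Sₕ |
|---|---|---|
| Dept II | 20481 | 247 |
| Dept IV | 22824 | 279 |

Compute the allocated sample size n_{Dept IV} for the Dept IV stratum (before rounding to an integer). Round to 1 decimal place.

Neyman allocation: nₕ = n·NₕSₕ / Σⱼ NⱼSⱼ.
Σ NⱼSⱼ = 20481·247 + 22824·279 = 1.1426703 × 10^7.
n_{Dept IV} = 552·22824·279 / (1.1426703 × 10^7) = 307.6.

307.6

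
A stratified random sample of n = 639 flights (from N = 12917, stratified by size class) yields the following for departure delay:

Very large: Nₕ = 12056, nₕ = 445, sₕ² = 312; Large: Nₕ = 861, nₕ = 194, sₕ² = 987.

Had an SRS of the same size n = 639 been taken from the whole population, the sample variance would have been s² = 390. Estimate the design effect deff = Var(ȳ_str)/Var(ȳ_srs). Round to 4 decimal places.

1.0441

Var(ȳ_str) = Σ Wₕ²(1−fₕ)sₕ²/nₕ with Wₕ = Nₕ/12917:
  Very large: (12056/12917)²·(1−445/12056)·312/445 = 0.58822588
  Large: (861/12917)²·(1−194/861)·987/194 = 0.017511409
  → Var(ȳ_str) = 0.60573729.
Var(ȳ_srs) = (1 − 639/12917)·390/639 = 0.58013587.
deff = 0.60573729 / 0.58013587 = 1.0441.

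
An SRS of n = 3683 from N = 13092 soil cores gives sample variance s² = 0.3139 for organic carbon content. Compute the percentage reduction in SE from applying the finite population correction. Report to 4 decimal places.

f = n/N = 3683/13092 = 0.28131683.
SE_no-fpc = √(s²/n) = 0.0092319788; SE_fpc = √((1−f)s²/n) = 0.0078264269.
Ratio = √(1−f) = 0.84775183. Reduction = 100·(1 − 0.84775183) = 15.2248%.

15.2248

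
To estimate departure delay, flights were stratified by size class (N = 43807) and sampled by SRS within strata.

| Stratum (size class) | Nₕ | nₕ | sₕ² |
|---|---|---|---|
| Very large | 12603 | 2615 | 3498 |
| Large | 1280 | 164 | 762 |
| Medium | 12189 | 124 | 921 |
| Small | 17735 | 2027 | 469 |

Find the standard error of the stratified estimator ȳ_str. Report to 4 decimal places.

Var(ȳ_str) = Σₕ Wₕ²(1 − fₕ)sₕ²/nₕ with Wₕ = Nₕ/N, N = 43807.
Very large: Wₕ = 0.28769375; term = 0.28769375²·(1 − 0.20749028)·3498/2615 = 0.087743218.
Large: Wₕ = 0.02921907; term = 0.02921907²·(1 − 0.12812500)·762/164 = 0.0034585835.
Medium: Wₕ = 0.27824320; term = 0.27824320²·(1 − 0.01017311)·921/124 = 0.56917566.
Small: Wₕ = 0.40484397; term = 0.40484397²·(1 − 0.11429377)·469/2027 = 0.033588001.
Sum = 0.69396546.
SE = √(0.69396546) = 0.8330.

0.8330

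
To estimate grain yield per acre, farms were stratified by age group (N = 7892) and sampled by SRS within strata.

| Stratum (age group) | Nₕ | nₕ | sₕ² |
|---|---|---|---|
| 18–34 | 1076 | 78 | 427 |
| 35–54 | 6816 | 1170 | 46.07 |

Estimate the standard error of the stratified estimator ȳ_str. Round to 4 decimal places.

Var(ȳ_str) = Σₕ Wₕ²(1 − fₕ)sₕ²/nₕ with Wₕ = Nₕ/N, N = 7892.
18–34: Wₕ = 0.13634060; term = 0.13634060²·(1 − 0.07249071)·427/78 = 0.094384772.
35–54: Wₕ = 0.86365940; term = 0.86365940²·(1 − 0.17165493)·46.07/1170 = 0.024329246.
Sum = 0.11871402.
SE = √(0.11871402) = 0.3445.

0.3445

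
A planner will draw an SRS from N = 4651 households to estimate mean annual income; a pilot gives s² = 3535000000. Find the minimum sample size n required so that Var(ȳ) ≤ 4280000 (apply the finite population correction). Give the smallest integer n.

702

Without fpc, n₀ = s²/D = 3535000000/4280000 = 825.9346.
With fpc, (1 − n/N)·s²/n ≤ D requires n ≥ n₀/(1 + n₀/N) = 825.9346/(1 + 825.9346/4651) = 701.3817.
Rounding up, n = 702.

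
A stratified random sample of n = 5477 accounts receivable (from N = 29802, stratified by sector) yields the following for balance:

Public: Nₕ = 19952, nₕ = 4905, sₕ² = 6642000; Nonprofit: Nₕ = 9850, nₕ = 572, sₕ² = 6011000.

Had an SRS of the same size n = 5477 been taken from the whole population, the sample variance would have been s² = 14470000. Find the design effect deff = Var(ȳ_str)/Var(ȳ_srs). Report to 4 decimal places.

0.7137

Var(ȳ_str) = Σ Wₕ²(1−fₕ)sₕ²/nₕ with Wₕ = Nₕ/29802:
  Public: (19952/29802)²·(1−4905/19952)·6642000/4905 = 457.7258
  Nonprofit: (9850/29802)²·(1−572/9850)·6011000/572 = 1081.3106
  → Var(ȳ_str) = 1539.0364.
Var(ȳ_srs) = (1 − 5477/29802)·14470000/5477 = 2156.4194.
deff = 1539.0364 / 2156.4194 = 0.7137.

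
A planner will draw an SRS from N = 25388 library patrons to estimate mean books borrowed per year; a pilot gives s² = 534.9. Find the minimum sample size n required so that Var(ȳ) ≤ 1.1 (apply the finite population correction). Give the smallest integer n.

478

Without fpc, n₀ = s²/D = 534.9/1.1 = 486.2727.
With fpc, (1 − n/N)·s²/n ≤ D requires n ≥ n₀/(1 + n₀/N) = 486.2727/(1 + 486.2727/25388) = 477.1338.
Rounding up, n = 478.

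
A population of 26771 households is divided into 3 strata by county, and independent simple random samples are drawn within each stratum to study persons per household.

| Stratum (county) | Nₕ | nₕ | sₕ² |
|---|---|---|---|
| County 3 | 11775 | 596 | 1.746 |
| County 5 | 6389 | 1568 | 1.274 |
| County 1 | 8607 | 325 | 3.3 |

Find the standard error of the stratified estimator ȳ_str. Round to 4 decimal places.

0.0398

Var(ȳ_str) = Σₕ Wₕ²(1 − fₕ)sₕ²/nₕ with Wₕ = Nₕ/N, N = 26771.
County 3: Wₕ = 0.43984162; term = 0.43984162²·(1 − 0.05061571)·1.746/596 = 5.3806242 × 10^-4.
County 5: Wₕ = 0.23865377; term = 0.23865377²·(1 − 0.24542182)·1.274/1568 = 3.4919193 × 10^-5.
County 1: Wₕ = 0.32150461; term = 0.32150461²·(1 − 0.03775996)·3.3/325 = 0.0010099234.
Sum = 0.001582905.
SE = √(0.001582905) = 0.0398.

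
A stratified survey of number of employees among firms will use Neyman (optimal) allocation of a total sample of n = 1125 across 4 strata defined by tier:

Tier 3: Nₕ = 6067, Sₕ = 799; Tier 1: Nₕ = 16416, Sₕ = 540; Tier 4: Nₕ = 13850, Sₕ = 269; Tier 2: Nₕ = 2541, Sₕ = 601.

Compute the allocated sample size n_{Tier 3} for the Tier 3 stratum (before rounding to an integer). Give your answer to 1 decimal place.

287.6

Neyman allocation: nₕ = n·NₕSₕ / Σⱼ NⱼSⱼ.
Σ NⱼSⱼ = 6067·799 + 16416·540 + 13850·269 + 2541·601 = 1.8964964 × 10^7.
n_{Tier 3} = 1125·6067·799 / (1.8964964 × 10^7) = 287.6.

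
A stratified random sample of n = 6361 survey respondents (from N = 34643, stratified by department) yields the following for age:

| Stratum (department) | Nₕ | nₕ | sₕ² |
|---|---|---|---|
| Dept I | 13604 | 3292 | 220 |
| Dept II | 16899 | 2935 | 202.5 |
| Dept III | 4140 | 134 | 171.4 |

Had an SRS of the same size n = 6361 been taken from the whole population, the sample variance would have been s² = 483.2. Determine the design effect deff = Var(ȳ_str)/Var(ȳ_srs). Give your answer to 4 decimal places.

Var(ȳ_str) = Σ Wₕ²(1−fₕ)sₕ²/nₕ with Wₕ = Nₕ/34643:
  Dept I: (13604/34643)²·(1−3292/13604)·220/3292 = 0.0078116251
  Dept II: (16899/34643)²·(1−2935/16899)·202.5/2935 = 0.013566155
  Dept III: (4140/34643)²·(1−134/4140)·171.4/134 = 0.017676095
  → Var(ȳ_str) = 0.039053875.
Var(ȳ_srs) = (1 − 6361/34643)·483.2/6361 = 0.062014915.
deff = 0.039053875 / 0.062014915 = 0.6297.

0.6297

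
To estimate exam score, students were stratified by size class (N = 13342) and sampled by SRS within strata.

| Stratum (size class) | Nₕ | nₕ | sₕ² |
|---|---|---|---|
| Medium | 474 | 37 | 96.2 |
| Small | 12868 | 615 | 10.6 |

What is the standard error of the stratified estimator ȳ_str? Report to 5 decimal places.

0.13525

Var(ȳ_str) = Σₕ Wₕ²(1 − fₕ)sₕ²/nₕ with Wₕ = Nₕ/N, N = 13342.
Medium: Wₕ = 0.03552691; term = 0.03552691²·(1 − 0.07805907)·96.2/37 = 0.0030254589.
Small: Wₕ = 0.96447309; term = 0.96447309²·(1 − 0.04779297)·10.6/615 = 0.015266601.
Sum = 0.01829206.
SE = √(0.01829206) = 0.13525.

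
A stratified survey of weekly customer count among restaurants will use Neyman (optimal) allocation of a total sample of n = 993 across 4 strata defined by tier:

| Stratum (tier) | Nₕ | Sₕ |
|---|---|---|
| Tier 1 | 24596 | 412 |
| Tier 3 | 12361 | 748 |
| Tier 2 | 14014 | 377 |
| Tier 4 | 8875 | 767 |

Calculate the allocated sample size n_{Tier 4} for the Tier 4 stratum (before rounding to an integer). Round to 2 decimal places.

214.79

Neyman allocation: nₕ = n·NₕSₕ / Σⱼ NⱼSⱼ.
Σ NⱼSⱼ = 24596·412 + 12361·748 + 14014·377 + 8875·767 = 3.1469983 × 10^7.
n_{Tier 4} = 993·8875·767 / (3.1469983 × 10^7) = 214.79.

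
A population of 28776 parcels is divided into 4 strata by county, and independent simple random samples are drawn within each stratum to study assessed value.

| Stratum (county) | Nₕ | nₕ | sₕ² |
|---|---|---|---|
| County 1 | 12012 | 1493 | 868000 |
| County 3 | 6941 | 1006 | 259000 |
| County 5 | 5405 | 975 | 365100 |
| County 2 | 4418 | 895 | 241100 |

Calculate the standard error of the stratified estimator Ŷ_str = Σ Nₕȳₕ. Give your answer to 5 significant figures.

311810

Var(Ŷ_str) = Σₕ Nₕ²(1 − fₕ)sₕ²/nₕ.
County 1: 12012²·(1 − 1493/12012)·868000/1493 = 7.3459792 × 10^10.
County 3: 6941²·(1 − 1006/6941)·259000/1006 = 1.0605827 × 10^10.
County 5: 5405²·(1 − 975/5405)·365100/975 = 8.9661632 × 10^9.
County 2: 4418²·(1 − 895/4418)·241100/895 = 4.1928809 × 10^9.
Sum = 9.7224663 × 10^10.
SE = √(9.7224663 × 10^10) = 311810.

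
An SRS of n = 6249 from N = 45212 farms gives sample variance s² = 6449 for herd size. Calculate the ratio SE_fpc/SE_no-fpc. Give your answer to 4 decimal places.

f = n/N = 6249/45212 = 0.13821552.
SE_no-fpc = √(s²/n) = 1.0158765; SE_fpc = √((1−f)s²/n) = 0.94306203.
Ratio = √(1−f) = 0.92832348.

0.9283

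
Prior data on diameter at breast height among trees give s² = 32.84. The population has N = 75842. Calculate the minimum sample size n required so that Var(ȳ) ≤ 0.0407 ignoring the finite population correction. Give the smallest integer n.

807

Without fpc, n₀ = s²/D = 32.84/0.0407 = 806.8796.
Rounding up, n = 807.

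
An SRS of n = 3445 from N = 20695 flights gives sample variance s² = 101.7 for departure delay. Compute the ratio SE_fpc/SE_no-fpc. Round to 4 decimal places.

0.9130

f = n/N = 3445/20695 = 0.16646533.
SE_no-fpc = √(s²/n) = 0.17181689; SE_fpc = √((1−f)s²/n) = 0.15686559.
Ratio = √(1−f) = 0.91298120.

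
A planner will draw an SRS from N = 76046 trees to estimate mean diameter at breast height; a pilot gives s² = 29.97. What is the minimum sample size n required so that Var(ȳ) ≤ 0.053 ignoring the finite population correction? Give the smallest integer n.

Without fpc, n₀ = s²/D = 29.97/0.053 = 565.4717.
Rounding up, n = 566.

566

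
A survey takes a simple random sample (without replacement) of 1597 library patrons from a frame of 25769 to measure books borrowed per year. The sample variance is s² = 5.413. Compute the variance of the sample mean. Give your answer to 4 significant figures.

0.003179

Under SRS without replacement, Var(ȳ) = (1 − f)·s²/n with f = n/N = 1597/25769 = 0.06197369.
Var(ȳ) = (1 − 0.06197369)·5.413/1597 = 0.93802631·0.0033894803 = 0.0031794217.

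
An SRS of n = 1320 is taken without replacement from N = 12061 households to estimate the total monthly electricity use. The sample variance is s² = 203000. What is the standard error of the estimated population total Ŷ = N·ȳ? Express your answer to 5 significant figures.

141150

Var(Ŷ) = N²·Var(ȳ) = N²·(1 − n/N)·s²/n.
f = 1320/12061 = 0.10944366; Var(ȳ) = 0.89055634·203000/1320 = 136.95677.
Var(Ŷ) = 12061² · 136.95677 = 1.9922789 × 10^10.
SE(Ŷ) = √(1.9922789 × 10^10) = 141150.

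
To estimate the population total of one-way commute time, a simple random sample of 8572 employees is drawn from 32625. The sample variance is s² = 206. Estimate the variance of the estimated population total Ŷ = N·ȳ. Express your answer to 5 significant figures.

1.8858 × 10^7

Var(Ŷ) = N²·Var(ȳ) = N²·(1 − n/N)·s²/n.
f = 8572/32625 = 0.26274330; Var(ȳ) = 0.73725670·206/8572 = 0.017717555.
Var(Ŷ) = 32625² · 0.017717555 = 1.8858399 × 10^7.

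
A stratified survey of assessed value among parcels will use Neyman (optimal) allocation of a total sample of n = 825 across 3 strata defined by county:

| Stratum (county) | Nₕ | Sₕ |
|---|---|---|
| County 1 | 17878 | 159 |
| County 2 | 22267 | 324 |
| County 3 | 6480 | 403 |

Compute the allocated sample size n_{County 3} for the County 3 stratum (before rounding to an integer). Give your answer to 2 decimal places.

Neyman allocation: nₕ = n·NₕSₕ / Σⱼ NⱼSⱼ.
Σ NⱼSⱼ = 17878·159 + 22267·324 + 6480·403 = 1.266855 × 10^7.
n_{County 3} = 825·6480·403 / (1.266855 × 10^7) = 170.06.

170.06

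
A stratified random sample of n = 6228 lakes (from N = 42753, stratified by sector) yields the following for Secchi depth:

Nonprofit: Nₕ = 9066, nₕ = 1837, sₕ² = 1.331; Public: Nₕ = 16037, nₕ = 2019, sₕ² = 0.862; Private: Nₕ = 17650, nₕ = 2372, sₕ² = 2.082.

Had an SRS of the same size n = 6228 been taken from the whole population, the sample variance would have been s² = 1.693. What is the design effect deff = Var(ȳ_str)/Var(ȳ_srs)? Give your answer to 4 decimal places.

0.8956

Var(ȳ_str) = Σ Wₕ²(1−fₕ)sₕ²/nₕ with Wₕ = Nₕ/42753:
  Nonprofit: (9066/42753)²·(1−1837/9066)·1.331/1837 = 2.5979432 × 10^-5
  Public: (16037/42753)²·(1−2019/16037)·0.862/2019 = 5.2510595 × 10^-5
  Private: (17650/42753)²·(1−2372/17650)·2.082/2372 = 1.2949234 × 10^-4
  → Var(ȳ_str) = 2.0798237 × 10^-4.
Var(ȳ_srs) = (1 − 6228/42753)·1.693/6228 = 2.3223731 × 10^-4.
deff = (2.0798237 × 10^-4) / (2.3223731 × 10^-4) = 0.8956.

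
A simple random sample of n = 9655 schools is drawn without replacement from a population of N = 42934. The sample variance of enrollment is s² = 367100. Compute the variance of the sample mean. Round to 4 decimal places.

29.4714

Under SRS without replacement, Var(ȳ) = (1 − f)·s²/n with f = n/N = 9655/42934 = 0.22488005.
Var(ȳ) = (1 − 0.22488005)·367100/9655 = 0.77511995·38.02175 = 29.471417.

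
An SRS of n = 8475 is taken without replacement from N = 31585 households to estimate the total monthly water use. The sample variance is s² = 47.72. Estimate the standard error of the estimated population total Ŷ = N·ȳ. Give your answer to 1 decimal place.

2027.3

Var(Ŷ) = N²·Var(ȳ) = N²·(1 − n/N)·s²/n.
f = 8475/31585 = 0.26832357; Var(ȳ) = 0.73167643·47.72/8475 = 0.0041198347.
Var(Ŷ) = 31585² · 0.0041198347 = 4.1099975 × 10^6.
SE(Ŷ) = √(4.1099975 × 10^6) = 2027.3.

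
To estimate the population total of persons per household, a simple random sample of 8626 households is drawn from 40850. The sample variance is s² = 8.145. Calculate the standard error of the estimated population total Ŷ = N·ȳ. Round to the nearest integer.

Var(Ŷ) = N²·Var(ȳ) = N²·(1 − n/N)·s²/n.
f = 8626/40850 = 0.21116279; Var(ȳ) = 0.78883721·8.145/8626 = 7.4485034 × 10^-4.
Var(Ŷ) = 40850² · (7.4485034 × 10^-4) = 1.2429485 × 10^6.
SE(Ŷ) = √(1.2429485 × 10^6) = 1115.

1115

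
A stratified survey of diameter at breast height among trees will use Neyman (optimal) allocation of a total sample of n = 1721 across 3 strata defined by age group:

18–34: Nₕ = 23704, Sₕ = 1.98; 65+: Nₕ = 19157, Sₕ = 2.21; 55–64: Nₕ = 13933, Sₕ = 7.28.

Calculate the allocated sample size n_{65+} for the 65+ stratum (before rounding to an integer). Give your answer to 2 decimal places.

Neyman allocation: nₕ = n·NₕSₕ / Σⱼ NⱼSⱼ.
Σ NⱼSⱼ = 23704·1.98 + 19157·2.21 + 13933·7.28 = 190703.13.
n_{65+} = 1721·19157·2.21 / 190703.13 = 382.07.

382.07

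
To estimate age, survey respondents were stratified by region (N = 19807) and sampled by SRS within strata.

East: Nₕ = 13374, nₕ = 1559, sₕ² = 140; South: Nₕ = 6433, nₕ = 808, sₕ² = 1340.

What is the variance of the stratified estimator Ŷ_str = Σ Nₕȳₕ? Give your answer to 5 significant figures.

Var(Ŷ_str) = Σₕ Nₕ²(1 − fₕ)sₕ²/nₕ.
East: 13374²·(1 − 1559/13374)·140/1559 = 1.4189823 × 10^7.
South: 6433²·(1 − 808/6433)·1340/808 = 6.0010814 × 10^7.
Sum = 7.4200637 × 10^7.

7.4201 × 10^7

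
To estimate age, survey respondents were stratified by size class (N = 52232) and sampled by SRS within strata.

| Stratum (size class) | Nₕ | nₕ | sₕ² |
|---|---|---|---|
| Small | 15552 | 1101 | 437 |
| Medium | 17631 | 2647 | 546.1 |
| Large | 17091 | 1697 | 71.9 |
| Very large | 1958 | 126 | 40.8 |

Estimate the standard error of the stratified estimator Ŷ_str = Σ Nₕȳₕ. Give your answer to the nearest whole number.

12491

Var(Ŷ_str) = Σₕ Nₕ²(1 − fₕ)sₕ²/nₕ.
Small: 15552²·(1 − 1101/15552)·437/1101 = 8.9202755 × 10^7.
Medium: 17631²·(1 − 2647/17631)·546.1/2647 = 5.4503318 × 10^7.
Large: 17091²·(1 − 1697/17091)·71.9/1697 = 1.1147205 × 10^7.
Very large: 1958²·(1 − 126/1958)·40.8/126 = 1.1615229 × 10^6.
Sum = 1.560148 × 10^8.
SE = √(1.560148 × 10^8) = 12491.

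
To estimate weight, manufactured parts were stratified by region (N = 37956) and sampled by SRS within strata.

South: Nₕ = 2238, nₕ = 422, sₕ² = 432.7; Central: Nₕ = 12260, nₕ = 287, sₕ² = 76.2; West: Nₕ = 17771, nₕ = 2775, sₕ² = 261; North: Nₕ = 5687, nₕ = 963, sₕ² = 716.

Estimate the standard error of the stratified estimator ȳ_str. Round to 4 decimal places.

Var(ȳ_str) = Σₕ Wₕ²(1 − fₕ)sₕ²/nₕ with Wₕ = Nₕ/N, N = 37956.
South: Wₕ = 0.05896301; term = 0.05896301²·(1 − 0.18856122)·432.7/422 = 0.0028926074.
Central: Wₕ = 0.32300559; term = 0.32300559²·(1 − 0.02340946)·76.2/287 = 0.027052391.
West: Wₕ = 0.46820002; term = 0.46820002²·(1 − 0.15615328)·261/2775 = 0.017398185.
North: Wₕ = 0.14983138; term = 0.14983138²·(1 − 0.16933357)·716/963 = 0.013864971.
Sum = 0.061208154.
SE = √(0.061208154) = 0.2474.

0.2474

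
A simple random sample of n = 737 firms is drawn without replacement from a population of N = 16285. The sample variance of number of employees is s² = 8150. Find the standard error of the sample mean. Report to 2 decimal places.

Under SRS without replacement, Var(ȳ) = (1 − f)·s²/n with f = n/N = 737/16285 = 0.04525637.
Var(ȳ) = (1 − 0.04525637)·8150/737 = 0.95474363·11.058345 = 10.557884.
SE(ȳ) = √(10.557884) = 3.25.

3.25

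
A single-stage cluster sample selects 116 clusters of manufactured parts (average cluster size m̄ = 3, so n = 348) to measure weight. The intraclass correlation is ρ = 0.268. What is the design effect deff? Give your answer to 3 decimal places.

1.536

deff = 1 + (3 − 1)·0.268 = 1 + 0.536 = 1.536.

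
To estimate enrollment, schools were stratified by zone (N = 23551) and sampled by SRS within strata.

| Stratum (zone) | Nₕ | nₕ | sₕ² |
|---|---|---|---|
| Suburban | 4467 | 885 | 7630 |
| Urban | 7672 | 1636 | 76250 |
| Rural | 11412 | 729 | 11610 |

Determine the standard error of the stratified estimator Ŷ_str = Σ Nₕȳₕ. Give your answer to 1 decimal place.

65098.9

Var(Ŷ_str) = Σₕ Nₕ²(1 − fₕ)sₕ²/nₕ.
Suburban: 4467²·(1 − 885/4467)·7630/885 = 1.3795035 × 10^8.
Urban: 7672²·(1 − 1636/7672)·76250/1636 = 2.1583127 × 10^9.
Rural: 11412²·(1 − 729/11412)·11610/729 = 1.9415996 × 10^9.
Sum = 4.2378627 × 10^9.
SE = √(4.2378627 × 10^9) = 65098.9.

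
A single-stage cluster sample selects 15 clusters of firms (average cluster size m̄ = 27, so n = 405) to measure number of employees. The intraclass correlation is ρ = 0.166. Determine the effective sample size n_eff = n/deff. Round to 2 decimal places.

76.19

deff = 1 + (27 − 1)·0.166 = 1 + 4.316 = 5.316.
n_eff = 405 / 5.316 = 76.19.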